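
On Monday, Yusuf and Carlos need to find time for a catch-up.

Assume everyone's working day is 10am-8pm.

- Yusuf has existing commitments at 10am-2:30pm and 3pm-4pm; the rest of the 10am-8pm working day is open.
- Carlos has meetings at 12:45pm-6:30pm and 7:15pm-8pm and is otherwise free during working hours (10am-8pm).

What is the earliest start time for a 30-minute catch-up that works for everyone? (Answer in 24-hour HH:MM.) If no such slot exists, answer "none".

Yusuf free within 10:00–20:00: 14:30–15:00, 16:00–20:00.
Carlos free within 10:00–20:00: 10:00–12:45, 18:30–19:15.
Yusuf ∩ Carlos: 18:30–19:15.
Windows ≥ 30 min: 18:30–19:15.
Earliest such window starts at 18:30.

18:30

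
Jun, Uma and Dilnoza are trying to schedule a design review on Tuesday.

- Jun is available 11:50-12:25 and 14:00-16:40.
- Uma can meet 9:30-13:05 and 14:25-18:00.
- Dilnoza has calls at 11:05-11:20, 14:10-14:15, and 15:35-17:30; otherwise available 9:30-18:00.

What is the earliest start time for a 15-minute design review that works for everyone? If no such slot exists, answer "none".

11:50

Dilnoza free within 09:30–18:00: 09:30–11:05, 11:20–14:10, 14:15–15:35, 17:30–18:00.
Jun ∩ Uma: 11:50–12:25, 14:25–16:40.
Jun ∩ Uma ∩ Dilnoza: 11:50–12:25, 14:25–15:35.
Windows ≥ 15 min: 11:50–12:25, 14:25–15:35.
Earliest such window starts at 11:50.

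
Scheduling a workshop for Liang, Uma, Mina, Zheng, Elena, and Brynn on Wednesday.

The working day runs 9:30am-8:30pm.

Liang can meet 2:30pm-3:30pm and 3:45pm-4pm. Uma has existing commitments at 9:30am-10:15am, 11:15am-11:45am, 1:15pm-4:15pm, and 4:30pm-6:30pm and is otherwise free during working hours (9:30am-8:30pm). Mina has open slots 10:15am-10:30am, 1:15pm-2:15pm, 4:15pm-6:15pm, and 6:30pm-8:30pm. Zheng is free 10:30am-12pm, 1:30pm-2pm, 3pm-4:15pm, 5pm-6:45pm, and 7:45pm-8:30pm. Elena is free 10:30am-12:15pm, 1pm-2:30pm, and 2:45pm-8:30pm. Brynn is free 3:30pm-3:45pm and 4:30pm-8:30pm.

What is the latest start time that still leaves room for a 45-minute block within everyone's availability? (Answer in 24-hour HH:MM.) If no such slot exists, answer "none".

none

Uma free within 09:30–20:30: 10:15–11:15, 11:45–13:15, 16:15–16:30, 18:30–20:30.
Liang ∩ Uma: (none).
Liang ∩ Uma ∩ Mina: (none).
Liang ∩ Uma ∩ Mina ∩ Zheng: (none).
Liang ∩ Uma ∩ Mina ∩ Zheng ∩ Elena: (none).
Liang ∩ Uma ∩ Mina ∩ Zheng ∩ Elena ∩ Brynn: (none).
Windows ≥ 45 min: (none).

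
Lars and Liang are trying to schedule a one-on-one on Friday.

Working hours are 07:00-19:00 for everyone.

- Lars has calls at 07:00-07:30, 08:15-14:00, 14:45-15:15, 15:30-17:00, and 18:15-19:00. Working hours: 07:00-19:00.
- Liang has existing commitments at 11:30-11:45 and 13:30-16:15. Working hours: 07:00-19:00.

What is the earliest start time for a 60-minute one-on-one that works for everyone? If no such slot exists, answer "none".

Lars free within 07:00–19:00: 07:30–08:15, 14:00–14:45, 15:15–15:30, 17:00–18:15.
Liang free within 07:00–19:00: 07:00–11:30, 11:45–13:30, 16:15–19:00.
Lars ∩ Liang: 07:30–08:15, 17:00–18:15.
Windows ≥ 60 min: 17:00–18:15.
Earliest such window starts at 17:00.

17:00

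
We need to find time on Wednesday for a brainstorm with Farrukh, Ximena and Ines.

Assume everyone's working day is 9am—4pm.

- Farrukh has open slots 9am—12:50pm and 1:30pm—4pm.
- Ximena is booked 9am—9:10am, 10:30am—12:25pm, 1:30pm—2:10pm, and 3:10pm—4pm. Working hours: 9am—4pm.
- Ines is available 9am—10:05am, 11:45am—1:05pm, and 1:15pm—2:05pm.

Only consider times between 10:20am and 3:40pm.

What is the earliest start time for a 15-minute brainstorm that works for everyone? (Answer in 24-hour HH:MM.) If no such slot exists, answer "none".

Ximena free within 09:00–16:00: 09:10–10:30, 12:25–13:30, 14:10–15:10.
Farrukh ∩ Ximena: 09:10–10:30, 12:25–12:50, 14:10–15:10.
Farrukh ∩ Ximena ∩ Ines: 09:10–10:05, 12:25–12:50.
Restricted to 10:20–15:40: 12:25–12:50.
Windows ≥ 15 min: 12:25–12:50.
Earliest such window starts at 12:25.

12:25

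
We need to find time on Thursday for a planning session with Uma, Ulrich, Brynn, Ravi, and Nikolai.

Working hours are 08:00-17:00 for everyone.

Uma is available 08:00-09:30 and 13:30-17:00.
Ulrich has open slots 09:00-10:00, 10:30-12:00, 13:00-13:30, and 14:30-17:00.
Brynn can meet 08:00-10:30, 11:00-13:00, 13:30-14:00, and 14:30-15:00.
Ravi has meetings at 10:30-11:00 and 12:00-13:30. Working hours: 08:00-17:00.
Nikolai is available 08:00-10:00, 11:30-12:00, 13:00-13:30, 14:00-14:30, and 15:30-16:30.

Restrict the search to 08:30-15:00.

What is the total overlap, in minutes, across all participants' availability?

Ravi free within 08:00–17:00: 08:00–10:30, 11:00–12:00, 13:30–17:00.
Uma ∩ Ulrich: 09:00–09:30, 14:30–17:00.
Uma ∩ Ulrich ∩ Brynn: 09:00–09:30, 14:30–15:00.
Uma ∩ Ulrich ∩ Brynn ∩ Ravi: 09:00–09:30, 14:30–15:00.
Uma ∩ Ulrich ∩ Brynn ∩ Ravi ∩ Nikolai: 09:00–09:30.
Restricted to 08:30–15:00: 09:00–09:30.
Total common minutes: 30.

30 minutes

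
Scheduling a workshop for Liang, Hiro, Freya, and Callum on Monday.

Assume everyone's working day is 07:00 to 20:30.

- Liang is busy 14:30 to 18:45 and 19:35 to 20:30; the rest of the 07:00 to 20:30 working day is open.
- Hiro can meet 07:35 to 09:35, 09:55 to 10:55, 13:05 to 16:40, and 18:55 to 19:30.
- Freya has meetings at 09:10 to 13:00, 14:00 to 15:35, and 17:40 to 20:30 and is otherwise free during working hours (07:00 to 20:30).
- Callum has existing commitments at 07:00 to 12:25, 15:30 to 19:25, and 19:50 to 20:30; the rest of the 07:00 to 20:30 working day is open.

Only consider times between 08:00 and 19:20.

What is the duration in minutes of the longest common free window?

55 minutes

Liang free within 07:00–20:30: 07:00–14:30, 18:45–19:35.
Freya free within 07:00–20:30: 07:00–09:10, 13:00–14:00, 15:35–17:40.
Callum free within 07:00–20:30: 12:25–15:30, 19:25–19:50.
Liang ∩ Hiro: 07:35–09:35, 09:55–10:55, 13:05–14:30, 18:55–19:30.
Liang ∩ Hiro ∩ Freya: 07:35–09:10, 13:05–14:00.
Liang ∩ Hiro ∩ Freya ∩ Callum: 13:05–14:00.
Restricted to 08:00–19:20: 13:05–14:00.
Single common window of 55 minutes.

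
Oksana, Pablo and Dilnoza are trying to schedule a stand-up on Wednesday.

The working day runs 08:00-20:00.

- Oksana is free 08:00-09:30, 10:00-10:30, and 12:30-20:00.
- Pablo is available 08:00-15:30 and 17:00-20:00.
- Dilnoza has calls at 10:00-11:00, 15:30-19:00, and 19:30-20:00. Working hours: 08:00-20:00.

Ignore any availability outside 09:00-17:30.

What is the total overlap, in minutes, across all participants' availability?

210 minutes

Dilnoza free within 08:00–20:00: 08:00–10:00, 11:00–15:30, 19:00–19:30.
Oksana ∩ Pablo: 08:00–09:30, 10:00–10:30, 12:30–15:30, 17:00–20:00.
Oksana ∩ Pablo ∩ Dilnoza: 08:00–09:30, 12:30–15:30, 19:00–19:30.
Restricted to 09:00–17:30: 09:00–09:30, 12:30–15:30.
Total common minutes: 30 + 180 = 210.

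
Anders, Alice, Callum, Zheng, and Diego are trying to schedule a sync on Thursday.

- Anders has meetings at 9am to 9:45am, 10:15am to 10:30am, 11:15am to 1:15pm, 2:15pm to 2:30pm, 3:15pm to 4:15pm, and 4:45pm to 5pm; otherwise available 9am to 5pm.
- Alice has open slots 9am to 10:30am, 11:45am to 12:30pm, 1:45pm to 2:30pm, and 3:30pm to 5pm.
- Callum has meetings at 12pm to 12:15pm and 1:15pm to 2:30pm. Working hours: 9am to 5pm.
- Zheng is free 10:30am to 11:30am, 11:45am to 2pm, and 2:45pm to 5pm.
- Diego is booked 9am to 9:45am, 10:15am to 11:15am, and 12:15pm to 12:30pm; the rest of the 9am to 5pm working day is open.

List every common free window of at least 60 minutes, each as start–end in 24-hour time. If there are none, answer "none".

Anders free within 09:00–17:00: 09:45–10:15, 10:30–11:15, 13:15–14:15, 14:30–15:15, 16:15–16:45.
Callum free within 09:00–17:00: 09:00–12:00, 12:15–13:15, 14:30–17:00.
Diego free within 09:00–17:00: 09:45–10:15, 11:15–12:15, 12:30–17:00.
Anders ∩ Alice: 09:45–10:15, 13:45–14:15, 16:15–16:45.
Anders ∩ Alice ∩ Callum: 09:45–10:15, 16:15–16:45.
Anders ∩ Alice ∩ Callum ∩ Zheng: 16:15–16:45.
Anders ∩ Alice ∩ Callum ∩ Zheng ∩ Diego: 16:15–16:45.
Windows ≥ 60 min: (none).

none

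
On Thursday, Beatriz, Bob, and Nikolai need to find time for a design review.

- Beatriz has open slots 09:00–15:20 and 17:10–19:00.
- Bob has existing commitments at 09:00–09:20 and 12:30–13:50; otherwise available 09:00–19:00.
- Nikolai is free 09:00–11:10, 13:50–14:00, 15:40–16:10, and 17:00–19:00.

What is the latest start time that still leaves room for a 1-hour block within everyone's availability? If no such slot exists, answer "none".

18:00

Bob free within 09:00–19:00: 09:20–12:30, 13:50–19:00.
Beatriz ∩ Bob: 09:20–12:30, 13:50–15:20, 17:10–19:00.
Beatriz ∩ Bob ∩ Nikolai: 09:20–11:10, 13:50–14:00, 17:10–19:00.
Windows ≥ 60 min: 09:20–11:10, 17:10–19:00.
Latest start in the last window 17:10–19:00 is 19:00 − 60 min = 18:00.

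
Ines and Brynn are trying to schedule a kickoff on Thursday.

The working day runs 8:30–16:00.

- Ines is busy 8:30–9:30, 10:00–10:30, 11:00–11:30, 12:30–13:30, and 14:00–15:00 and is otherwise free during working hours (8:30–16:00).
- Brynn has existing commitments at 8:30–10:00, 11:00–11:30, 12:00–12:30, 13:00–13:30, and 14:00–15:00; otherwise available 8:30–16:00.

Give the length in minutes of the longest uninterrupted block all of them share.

60 minutes

Ines free within 08:30–16:00: 09:30–10:00, 10:30–11:00, 11:30–12:30, 13:30–14:00, 15:00–16:00.
Brynn free within 08:30–16:00: 10:00–11:00, 11:30–12:00, 12:30–13:00, 13:30–14:00, 15:00–16:00.
Ines ∩ Brynn: 10:30–11:00, 11:30–12:00, 13:30–14:00, 15:00–16:00.
Common window lengths: 30, 30, 30, 60 min; longest is 60.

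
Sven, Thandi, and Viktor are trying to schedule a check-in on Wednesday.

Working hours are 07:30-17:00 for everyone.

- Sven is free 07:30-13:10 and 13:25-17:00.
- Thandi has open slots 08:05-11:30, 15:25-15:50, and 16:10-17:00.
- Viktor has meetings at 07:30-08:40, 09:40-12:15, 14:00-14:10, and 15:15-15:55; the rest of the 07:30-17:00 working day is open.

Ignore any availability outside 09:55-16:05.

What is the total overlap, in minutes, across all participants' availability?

Viktor free within 07:30–17:00: 08:40–09:40, 12:15–14:00, 14:10–15:15, 15:55–17:00.
Sven ∩ Thandi: 08:05–11:30, 15:25–15:50, 16:10–17:00.
Sven ∩ Thandi ∩ Viktor: 08:40–09:40, 16:10–17:00.
Restricted to 09:55–16:05: (none).
Total common minutes: 0.

0 minutes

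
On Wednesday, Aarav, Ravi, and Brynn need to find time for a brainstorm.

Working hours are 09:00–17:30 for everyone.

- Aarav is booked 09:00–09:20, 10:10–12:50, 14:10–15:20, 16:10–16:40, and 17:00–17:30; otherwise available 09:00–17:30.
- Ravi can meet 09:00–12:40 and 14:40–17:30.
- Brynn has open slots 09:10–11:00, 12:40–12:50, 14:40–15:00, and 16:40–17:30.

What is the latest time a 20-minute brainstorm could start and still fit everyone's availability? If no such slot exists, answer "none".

16:40

Aarav free within 09:00–17:30: 09:20–10:10, 12:50–14:10, 15:20–16:10, 16:40–17:00.
Aarav ∩ Ravi: 09:20–10:10, 15:20–16:10, 16:40–17:00.
Aarav ∩ Ravi ∩ Brynn: 09:20–10:10, 16:40–17:00.
Windows ≥ 20 min: 09:20–10:10, 16:40–17:00.
Latest start in the last window 16:40–17:00 is 17:00 − 20 min = 16:40.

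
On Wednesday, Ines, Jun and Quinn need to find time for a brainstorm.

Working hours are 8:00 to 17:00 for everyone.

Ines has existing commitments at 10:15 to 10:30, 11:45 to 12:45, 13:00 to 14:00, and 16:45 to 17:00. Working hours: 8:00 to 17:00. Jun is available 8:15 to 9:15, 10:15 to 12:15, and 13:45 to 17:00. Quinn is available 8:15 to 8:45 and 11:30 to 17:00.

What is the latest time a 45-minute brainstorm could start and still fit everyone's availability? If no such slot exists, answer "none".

16:00

Ines free within 08:00–17:00: 08:00–10:15, 10:30–11:45, 12:45–13:00, 14:00–16:45.
Ines ∩ Jun: 08:15–09:15, 10:30–11:45, 14:00–16:45.
Ines ∩ Jun ∩ Quinn: 08:15–08:45, 11:30–11:45, 14:00–16:45.
Windows ≥ 45 min: 14:00–16:45.
Latest start in the last window 14:00–16:45 is 16:45 − 45 min = 16:00.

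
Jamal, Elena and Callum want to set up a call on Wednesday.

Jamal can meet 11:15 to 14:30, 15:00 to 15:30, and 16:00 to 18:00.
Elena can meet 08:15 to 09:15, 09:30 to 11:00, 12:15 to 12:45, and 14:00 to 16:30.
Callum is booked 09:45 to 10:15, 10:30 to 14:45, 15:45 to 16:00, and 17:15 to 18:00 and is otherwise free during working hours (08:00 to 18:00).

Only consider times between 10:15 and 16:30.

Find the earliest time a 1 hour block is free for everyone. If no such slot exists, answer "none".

Callum free within 08:00–18:00: 08:00–09:45, 10:15–10:30, 14:45–15:45, 16:00–17:15.
Jamal ∩ Elena: 12:15–12:45, 14:00–14:30, 15:00–15:30, 16:00–16:30.
Jamal ∩ Elena ∩ Callum: 15:00–15:30, 16:00–16:30.
Restricted to 10:15–16:30: 15:00–15:30, 16:00–16:30.
Windows ≥ 60 min: (none).

none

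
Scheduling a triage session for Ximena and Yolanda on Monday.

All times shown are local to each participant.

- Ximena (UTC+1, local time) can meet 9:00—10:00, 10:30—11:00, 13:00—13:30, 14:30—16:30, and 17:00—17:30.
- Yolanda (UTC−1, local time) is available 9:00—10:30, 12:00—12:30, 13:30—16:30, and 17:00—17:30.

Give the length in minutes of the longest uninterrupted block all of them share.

Ximena → UTC: 08:00–09:00, 09:30–10:00, 12:00–12:30, 13:30–15:30, 16:00–16:30.
Yolanda → UTC: 10:00–11:30, 13:00–13:30, 14:30–17:30, 18:00–18:30.
Ximena ∩ Yolanda: 14:30–15:30, 16:00–16:30.
Common window lengths: 60, 30 min; longest is 60.

60 minutes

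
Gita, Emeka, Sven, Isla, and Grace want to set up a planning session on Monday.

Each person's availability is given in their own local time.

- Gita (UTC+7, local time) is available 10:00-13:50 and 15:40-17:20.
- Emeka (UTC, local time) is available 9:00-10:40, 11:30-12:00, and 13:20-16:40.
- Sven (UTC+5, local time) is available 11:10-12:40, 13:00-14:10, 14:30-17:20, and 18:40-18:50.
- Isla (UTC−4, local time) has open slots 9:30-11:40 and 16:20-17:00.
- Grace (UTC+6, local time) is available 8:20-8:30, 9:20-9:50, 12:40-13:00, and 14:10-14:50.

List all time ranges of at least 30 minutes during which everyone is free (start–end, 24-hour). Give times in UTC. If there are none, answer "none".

none

Gita → UTC: 03:00–06:50, 08:40–10:20.
Emeka → UTC: 09:00–10:40, 11:30–12:00, 13:20–16:40.
Sven → UTC: 06:10–07:40, 08:00–09:10, 09:30–12:20, 13:40–13:50.
Isla → UTC: 13:30–15:40, 20:20–21:00.
Grace → UTC: 02:20–02:30, 03:20–03:50, 06:40–07:00, 08:10–08:50.
Gita ∩ Emeka: 09:00–10:20.
Gita ∩ Emeka ∩ Sven: 09:00–09:10, 09:30–10:20.
Gita ∩ Emeka ∩ Sven ∩ Isla: (none).
Gita ∩ Emeka ∩ Sven ∩ Isla ∩ Grace: (none).
Windows ≥ 30 min: (none).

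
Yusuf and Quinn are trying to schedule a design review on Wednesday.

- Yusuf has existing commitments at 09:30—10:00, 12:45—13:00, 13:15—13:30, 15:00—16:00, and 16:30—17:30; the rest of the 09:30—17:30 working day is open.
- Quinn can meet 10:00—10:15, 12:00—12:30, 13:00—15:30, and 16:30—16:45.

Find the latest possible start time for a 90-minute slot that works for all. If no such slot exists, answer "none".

13:30

Yusuf free within 09:30–17:30: 10:00–12:45, 13:00–13:15, 13:30–15:00, 16:00–16:30.
Yusuf ∩ Quinn: 10:00–10:15, 12:00–12:30, 13:00–13:15, 13:30–15:00.
Windows ≥ 90 min: 13:30–15:00.
Latest start in the last window 13:30–15:00 is 15:00 − 90 min = 13:30.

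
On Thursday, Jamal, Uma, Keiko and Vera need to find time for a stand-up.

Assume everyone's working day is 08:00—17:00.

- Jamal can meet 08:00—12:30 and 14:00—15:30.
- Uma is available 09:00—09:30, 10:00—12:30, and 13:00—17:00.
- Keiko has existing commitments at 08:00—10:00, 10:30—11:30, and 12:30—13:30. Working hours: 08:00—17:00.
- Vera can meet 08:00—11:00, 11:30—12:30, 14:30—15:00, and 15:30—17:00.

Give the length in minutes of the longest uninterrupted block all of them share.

60 minutes

Keiko free within 08:00–17:00: 10:00–10:30, 11:30–12:30, 13:30–17:00.
Jamal ∩ Uma: 09:00–09:30, 10:00–12:30, 14:00–15:30.
Jamal ∩ Uma ∩ Keiko: 10:00–10:30, 11:30–12:30, 14:00–15:30.
Jamal ∩ Uma ∩ Keiko ∩ Vera: 10:00–10:30, 11:30–12:30, 14:30–15:00.
Common window lengths: 30, 60, 30 min; longest is 60.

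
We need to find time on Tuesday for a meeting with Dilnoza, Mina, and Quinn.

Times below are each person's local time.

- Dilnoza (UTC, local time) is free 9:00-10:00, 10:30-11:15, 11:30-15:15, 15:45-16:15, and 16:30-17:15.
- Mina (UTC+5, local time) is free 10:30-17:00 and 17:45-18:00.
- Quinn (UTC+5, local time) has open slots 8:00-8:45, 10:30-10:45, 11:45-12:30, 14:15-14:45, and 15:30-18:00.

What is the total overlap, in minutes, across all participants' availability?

Dilnoza → UTC: 09:00–10:00, 10:30–11:15, 11:30–15:15, 15:45–16:15, 16:30–17:15.
Mina → UTC: 05:30–12:00, 12:45–13:00.
Quinn → UTC: 03:00–03:45, 05:30–05:45, 06:45–07:30, 09:15–09:45, 10:30–13:00.
Dilnoza ∩ Mina: 09:00–10:00, 10:30–11:15, 11:30–12:00, 12:45–13:00.
Dilnoza ∩ Mina ∩ Quinn: 09:15–09:45, 10:30–11:15, 11:30–12:00, 12:45–13:00.
Total common minutes: 30 + 45 + 30 + 15 = 120.

120 minutes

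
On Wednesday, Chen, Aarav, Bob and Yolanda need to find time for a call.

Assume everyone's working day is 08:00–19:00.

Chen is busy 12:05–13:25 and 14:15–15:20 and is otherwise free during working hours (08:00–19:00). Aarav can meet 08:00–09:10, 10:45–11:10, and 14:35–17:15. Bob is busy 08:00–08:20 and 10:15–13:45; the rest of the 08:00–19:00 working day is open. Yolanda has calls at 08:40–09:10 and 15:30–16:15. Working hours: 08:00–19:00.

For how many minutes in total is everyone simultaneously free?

90 minutes

Chen free within 08:00–19:00: 08:00–12:05, 13:25–14:15, 15:20–19:00.
Bob free within 08:00–19:00: 08:20–10:15, 13:45–19:00.
Yolanda free within 08:00–19:00: 08:00–08:40, 09:10–15:30, 16:15–19:00.
Chen ∩ Aarav: 08:00–09:10, 10:45–11:10, 15:20–17:15.
Chen ∩ Aarav ∩ Bob: 08:20–09:10, 15:20–17:15.
Chen ∩ Aarav ∩ Bob ∩ Yolanda: 08:20–08:40, 15:20–15:30, 16:15–17:15.
Total common minutes: 20 + 10 + 60 = 90.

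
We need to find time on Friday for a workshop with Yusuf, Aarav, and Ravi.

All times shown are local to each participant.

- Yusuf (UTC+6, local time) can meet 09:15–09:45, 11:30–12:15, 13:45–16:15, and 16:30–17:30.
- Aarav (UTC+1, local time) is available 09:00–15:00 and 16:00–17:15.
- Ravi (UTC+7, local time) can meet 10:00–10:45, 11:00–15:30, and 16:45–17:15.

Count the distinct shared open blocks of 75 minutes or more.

0

Yusuf → UTC: 03:15–03:45, 05:30–06:15, 07:45–10:15, 10:30–11:30.
Aarav → UTC: 08:00–14:00, 15:00–16:15.
Ravi → UTC: 03:00–03:45, 04:00–08:30, 09:45–10:15.
Yusuf ∩ Aarav: 08:00–10:15, 10:30–11:30.
Yusuf ∩ Aarav ∩ Ravi: 08:00–08:30, 09:45–10:15.
Windows ≥ 75 min: (none).
That's 0 windows.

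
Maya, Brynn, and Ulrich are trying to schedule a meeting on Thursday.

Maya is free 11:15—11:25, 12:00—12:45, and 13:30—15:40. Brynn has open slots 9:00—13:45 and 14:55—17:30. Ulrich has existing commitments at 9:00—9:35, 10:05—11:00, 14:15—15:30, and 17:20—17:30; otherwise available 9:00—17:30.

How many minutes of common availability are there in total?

80 minutes

Ulrich free within 09:00–17:30: 09:35–10:05, 11:00–14:15, 15:30–17:20.
Maya ∩ Brynn: 11:15–11:25, 12:00–12:45, 13:30–13:45, 14:55–15:40.
Maya ∩ Brynn ∩ Ulrich: 11:15–11:25, 12:00–12:45, 13:30–13:45, 15:30–15:40.
Total common minutes: 10 + 45 + 15 + 10 = 80.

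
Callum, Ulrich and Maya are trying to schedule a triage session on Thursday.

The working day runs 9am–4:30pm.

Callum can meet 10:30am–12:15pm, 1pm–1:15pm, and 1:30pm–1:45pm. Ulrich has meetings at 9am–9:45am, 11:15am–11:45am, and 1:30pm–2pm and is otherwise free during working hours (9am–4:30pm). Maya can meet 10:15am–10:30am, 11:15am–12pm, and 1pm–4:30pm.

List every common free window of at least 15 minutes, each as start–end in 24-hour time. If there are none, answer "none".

Ulrich free within 09:00–16:30: 09:45–11:15, 11:45–13:30, 14:00–16:30.
Callum ∩ Ulrich: 10:30–11:15, 11:45–12:15, 13:00–13:15.
Callum ∩ Ulrich ∩ Maya: 11:45–12:00, 13:00–13:15.
Windows ≥ 15 min: 11:45–12:00, 13:00–13:15.

11:45–12:00, 13:00–13:15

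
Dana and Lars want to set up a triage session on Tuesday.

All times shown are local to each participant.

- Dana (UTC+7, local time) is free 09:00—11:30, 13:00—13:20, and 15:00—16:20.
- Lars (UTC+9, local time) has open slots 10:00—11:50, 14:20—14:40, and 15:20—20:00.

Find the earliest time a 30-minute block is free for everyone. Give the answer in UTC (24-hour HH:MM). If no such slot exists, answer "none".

02:00

Dana → UTC: 02:00–04:30, 06:00–06:20, 08:00–09:20.
Lars → UTC: 01:00–02:50, 05:20–05:40, 06:20–11:00.
Dana ∩ Lars: 02:00–02:50, 08:00–09:20.
Windows ≥ 30 min: 02:00–02:50, 08:00–09:20.
Earliest such window starts at 02:00.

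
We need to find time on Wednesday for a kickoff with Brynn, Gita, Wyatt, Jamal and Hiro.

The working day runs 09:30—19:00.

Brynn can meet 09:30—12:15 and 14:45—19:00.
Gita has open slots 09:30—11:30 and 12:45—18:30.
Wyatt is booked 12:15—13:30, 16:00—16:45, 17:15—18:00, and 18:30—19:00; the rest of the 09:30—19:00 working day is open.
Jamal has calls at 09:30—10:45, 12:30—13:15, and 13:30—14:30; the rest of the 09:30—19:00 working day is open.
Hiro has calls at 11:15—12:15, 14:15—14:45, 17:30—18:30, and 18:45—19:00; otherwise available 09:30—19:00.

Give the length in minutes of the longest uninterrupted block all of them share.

75 minutes

Wyatt free within 09:30–19:00: 09:30–12:15, 13:30–16:00, 16:45–17:15, 18:00–18:30.
Jamal free within 09:30–19:00: 10:45–12:30, 13:15–13:30, 14:30–19:00.
Hiro free within 09:30–19:00: 09:30–11:15, 12:15–14:15, 14:45–17:30, 18:30–18:45.
Brynn ∩ Gita: 09:30–11:30, 14:45–18:30.
Brynn ∩ Gita ∩ Wyatt: 09:30–11:30, 14:45–16:00, 16:45–17:15, 18:00–18:30.
Brynn ∩ Gita ∩ Wyatt ∩ Jamal: 10:45–11:30, 14:45–16:00, 16:45–17:15, 18:00–18:30.
Brynn ∩ Gita ∩ Wyatt ∩ Jamal ∩ Hiro: 10:45–11:15, 14:45–16:00, 16:45–17:15.
Common window lengths: 30, 75, 30 min; longest is 75.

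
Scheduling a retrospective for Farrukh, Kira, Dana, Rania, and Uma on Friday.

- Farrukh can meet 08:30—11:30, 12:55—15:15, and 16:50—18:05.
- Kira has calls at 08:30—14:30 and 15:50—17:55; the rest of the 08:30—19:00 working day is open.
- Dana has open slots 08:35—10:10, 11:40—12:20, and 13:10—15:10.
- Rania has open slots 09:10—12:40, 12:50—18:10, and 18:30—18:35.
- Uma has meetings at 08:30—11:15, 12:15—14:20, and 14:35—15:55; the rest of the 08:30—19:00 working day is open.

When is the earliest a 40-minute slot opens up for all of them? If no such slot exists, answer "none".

Kira free within 08:30–19:00: 14:30–15:50, 17:55–19:00.
Uma free within 08:30–19:00: 11:15–12:15, 14:20–14:35, 15:55–19:00.
Farrukh ∩ Kira: 14:30–15:15, 17:55–18:05.
Farrukh ∩ Kira ∩ Dana: 14:30–15:10.
Farrukh ∩ Kira ∩ Dana ∩ Rania: 14:30–15:10.
Farrukh ∩ Kira ∩ Dana ∩ Rania ∩ Uma: 14:30–14:35.
Windows ≥ 40 min: (none).

none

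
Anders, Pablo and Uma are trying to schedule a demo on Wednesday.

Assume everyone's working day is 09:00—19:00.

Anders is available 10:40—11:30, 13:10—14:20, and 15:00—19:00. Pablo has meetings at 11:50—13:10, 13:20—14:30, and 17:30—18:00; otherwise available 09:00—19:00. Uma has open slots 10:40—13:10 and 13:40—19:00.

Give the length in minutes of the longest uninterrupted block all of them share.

150 minutes

Pablo free within 09:00–19:00: 09:00–11:50, 13:10–13:20, 14:30–17:30, 18:00–19:00.
Anders ∩ Pablo: 10:40–11:30, 13:10–13:20, 15:00–17:30, 18:00–19:00.
Anders ∩ Pablo ∩ Uma: 10:40–11:30, 15:00–17:30, 18:00–19:00.
Common window lengths: 50, 150, 60 min; longest is 150.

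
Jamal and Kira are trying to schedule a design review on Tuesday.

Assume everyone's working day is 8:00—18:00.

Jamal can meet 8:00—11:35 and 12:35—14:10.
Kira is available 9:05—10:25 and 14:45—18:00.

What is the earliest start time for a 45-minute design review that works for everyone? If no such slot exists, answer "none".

Jamal ∩ Kira: 09:05–10:25.
Windows ≥ 45 min: 09:05–10:25.
Earliest such window starts at 09:05.

09:05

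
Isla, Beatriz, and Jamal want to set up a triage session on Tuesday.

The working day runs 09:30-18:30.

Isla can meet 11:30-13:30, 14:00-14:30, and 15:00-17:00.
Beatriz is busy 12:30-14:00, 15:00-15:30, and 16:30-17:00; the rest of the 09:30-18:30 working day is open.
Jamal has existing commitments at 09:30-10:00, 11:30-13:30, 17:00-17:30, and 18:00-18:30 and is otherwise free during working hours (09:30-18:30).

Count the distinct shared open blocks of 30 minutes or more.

2

Beatriz free within 09:30–18:30: 09:30–12:30, 14:00–15:00, 15:30–16:30, 17:00–18:30.
Jamal free within 09:30–18:30: 10:00–11:30, 13:30–17:00, 17:30–18:00.
Isla ∩ Beatriz: 11:30–12:30, 14:00–14:30, 15:30–16:30.
Isla ∩ Beatriz ∩ Jamal: 14:00–14:30, 15:30–16:30.
Windows ≥ 30 min: 14:00–14:30, 15:30–16:30.
That's 2 windows.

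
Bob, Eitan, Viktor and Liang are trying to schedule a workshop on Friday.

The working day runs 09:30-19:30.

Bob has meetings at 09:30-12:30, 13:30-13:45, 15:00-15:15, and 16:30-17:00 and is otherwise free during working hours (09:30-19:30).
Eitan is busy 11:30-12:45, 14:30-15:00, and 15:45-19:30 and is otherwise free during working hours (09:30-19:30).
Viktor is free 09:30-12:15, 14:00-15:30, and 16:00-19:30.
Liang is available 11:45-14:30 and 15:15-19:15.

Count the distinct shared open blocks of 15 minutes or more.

2

Bob free within 09:30–19:30: 12:30–13:30, 13:45–15:00, 15:15–16:30, 17:00–19:30.
Eitan free within 09:30–19:30: 09:30–11:30, 12:45–14:30, 15:00–15:45.
Bob ∩ Eitan: 12:45–13:30, 13:45–14:30, 15:15–15:45.
Bob ∩ Eitan ∩ Viktor: 14:00–14:30, 15:15–15:30.
Bob ∩ Eitan ∩ Viktor ∩ Liang: 14:00–14:30, 15:15–15:30.
Windows ≥ 15 min: 14:00–14:30, 15:15–15:30.
That's 2 windows.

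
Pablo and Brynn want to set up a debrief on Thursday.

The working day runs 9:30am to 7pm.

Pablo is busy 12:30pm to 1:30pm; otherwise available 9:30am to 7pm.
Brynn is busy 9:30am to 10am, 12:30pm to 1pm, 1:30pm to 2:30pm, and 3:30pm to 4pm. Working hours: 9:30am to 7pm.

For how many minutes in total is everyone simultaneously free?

390 minutes

Pablo free within 09:30–19:00: 09:30–12:30, 13:30–19:00.
Brynn free within 09:30–19:00: 10:00–12:30, 13:00–13:30, 14:30–15:30, 16:00–19:00.
Pablo ∩ Brynn: 10:00–12:30, 14:30–15:30, 16:00–19:00.
Total common minutes: 150 + 60 + 180 = 390.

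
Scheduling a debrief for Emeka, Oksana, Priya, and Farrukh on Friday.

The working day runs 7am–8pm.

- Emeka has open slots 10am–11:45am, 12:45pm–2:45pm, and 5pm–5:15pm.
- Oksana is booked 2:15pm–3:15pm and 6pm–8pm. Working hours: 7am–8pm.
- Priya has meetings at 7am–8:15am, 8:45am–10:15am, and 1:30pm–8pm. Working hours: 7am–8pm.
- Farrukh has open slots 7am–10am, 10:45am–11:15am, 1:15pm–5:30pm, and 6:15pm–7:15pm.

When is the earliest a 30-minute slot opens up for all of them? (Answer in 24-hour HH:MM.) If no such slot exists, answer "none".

10:45

Oksana free within 07:00–20:00: 07:00–14:15, 15:15–18:00.
Priya free within 07:00–20:00: 08:15–08:45, 10:15–13:30.
Emeka ∩ Oksana: 10:00–11:45, 12:45–14:15, 17:00–17:15.
Emeka ∩ Oksana ∩ Priya: 10:15–11:45, 12:45–13:30.
Emeka ∩ Oksana ∩ Priya ∩ Farrukh: 10:45–11:15, 13:15–13:30.
Windows ≥ 30 min: 10:45–11:15.
Earliest such window starts at 10:45.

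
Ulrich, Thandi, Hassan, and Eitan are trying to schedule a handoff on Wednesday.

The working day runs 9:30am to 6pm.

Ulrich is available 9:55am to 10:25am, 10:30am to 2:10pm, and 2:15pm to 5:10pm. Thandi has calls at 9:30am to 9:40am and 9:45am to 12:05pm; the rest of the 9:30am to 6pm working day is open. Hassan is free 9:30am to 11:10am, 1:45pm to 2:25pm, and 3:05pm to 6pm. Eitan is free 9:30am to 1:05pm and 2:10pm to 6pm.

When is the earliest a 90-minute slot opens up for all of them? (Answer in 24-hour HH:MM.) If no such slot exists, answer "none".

15:05

Thandi free within 09:30–18:00: 09:40–09:45, 12:05–18:00.
Ulrich ∩ Thandi: 12:05–14:10, 14:15–17:10.
Ulrich ∩ Thandi ∩ Hassan: 13:45–14:10, 14:15–14:25, 15:05–17:10.
Ulrich ∩ Thandi ∩ Hassan ∩ Eitan: 14:15–14:25, 15:05–17:10.
Windows ≥ 90 min: 15:05–17:10.
Earliest such window starts at 15:05.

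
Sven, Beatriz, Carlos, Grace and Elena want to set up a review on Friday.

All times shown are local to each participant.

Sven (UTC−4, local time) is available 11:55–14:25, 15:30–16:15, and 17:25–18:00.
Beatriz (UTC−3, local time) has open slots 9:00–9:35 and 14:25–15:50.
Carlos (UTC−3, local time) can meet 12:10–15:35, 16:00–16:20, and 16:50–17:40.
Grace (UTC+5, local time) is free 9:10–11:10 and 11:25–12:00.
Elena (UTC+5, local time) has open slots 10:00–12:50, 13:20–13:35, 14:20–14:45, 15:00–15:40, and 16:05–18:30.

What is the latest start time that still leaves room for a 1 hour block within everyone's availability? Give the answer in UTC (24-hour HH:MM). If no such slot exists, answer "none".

Sven → UTC: 15:55–18:25, 19:30–20:15, 21:25–22:00.
Beatriz → UTC: 12:00–12:35, 17:25–18:50.
Carlos → UTC: 15:10–18:35, 19:00–19:20, 19:50–20:40.
Grace → UTC: 04:10–06:10, 06:25–07:00.
Elena → UTC: 05:00–07:50, 08:20–08:35, 09:20–09:45, 10:00–10:40, 11:05–13:30.
Sven ∩ Beatriz: 17:25–18:25.
Sven ∩ Beatriz ∩ Carlos: 17:25–18:25.
Sven ∩ Beatriz ∩ Carlos ∩ Grace: (none).
Sven ∩ Beatriz ∩ Carlos ∩ Grace ∩ Elena: (none).
Windows ≥ 60 min: (none).

none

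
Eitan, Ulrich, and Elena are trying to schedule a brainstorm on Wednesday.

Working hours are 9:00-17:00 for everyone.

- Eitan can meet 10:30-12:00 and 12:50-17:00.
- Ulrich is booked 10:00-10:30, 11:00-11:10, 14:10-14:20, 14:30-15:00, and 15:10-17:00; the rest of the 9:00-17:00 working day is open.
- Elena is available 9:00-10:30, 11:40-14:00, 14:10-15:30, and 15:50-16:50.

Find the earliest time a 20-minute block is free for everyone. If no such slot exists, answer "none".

Ulrich free within 09:00–17:00: 09:00–10:00, 10:30–11:00, 11:10–14:10, 14:20–14:30, 15:00–15:10.
Eitan ∩ Ulrich: 10:30–11:00, 11:10–12:00, 12:50–14:10, 14:20–14:30, 15:00–15:10.
Eitan ∩ Ulrich ∩ Elena: 11:40–12:00, 12:50–14:00, 14:20–14:30, 15:00–15:10.
Windows ≥ 20 min: 11:40–12:00, 12:50–14:00.
Earliest such window starts at 11:40.

11:40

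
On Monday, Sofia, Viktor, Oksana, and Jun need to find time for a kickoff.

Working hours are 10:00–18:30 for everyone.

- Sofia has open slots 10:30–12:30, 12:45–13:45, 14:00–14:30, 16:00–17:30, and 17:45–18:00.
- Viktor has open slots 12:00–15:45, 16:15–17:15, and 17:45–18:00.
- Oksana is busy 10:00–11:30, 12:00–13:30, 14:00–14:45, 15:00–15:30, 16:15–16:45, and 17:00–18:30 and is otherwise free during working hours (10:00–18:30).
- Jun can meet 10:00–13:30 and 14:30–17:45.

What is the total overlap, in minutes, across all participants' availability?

Oksana free within 10:00–18:30: 11:30–12:00, 13:30–14:00, 14:45–15:00, 15:30–16:15, 16:45–17:00.
Sofia ∩ Viktor: 12:00–12:30, 12:45–13:45, 14:00–14:30, 16:15–17:15, 17:45–18:00.
Sofia ∩ Viktor ∩ Oksana: 13:30–13:45, 16:45–17:00.
Sofia ∩ Viktor ∩ Oksana ∩ Jun: 16:45–17:00.
Total common minutes: 15.

15 minutes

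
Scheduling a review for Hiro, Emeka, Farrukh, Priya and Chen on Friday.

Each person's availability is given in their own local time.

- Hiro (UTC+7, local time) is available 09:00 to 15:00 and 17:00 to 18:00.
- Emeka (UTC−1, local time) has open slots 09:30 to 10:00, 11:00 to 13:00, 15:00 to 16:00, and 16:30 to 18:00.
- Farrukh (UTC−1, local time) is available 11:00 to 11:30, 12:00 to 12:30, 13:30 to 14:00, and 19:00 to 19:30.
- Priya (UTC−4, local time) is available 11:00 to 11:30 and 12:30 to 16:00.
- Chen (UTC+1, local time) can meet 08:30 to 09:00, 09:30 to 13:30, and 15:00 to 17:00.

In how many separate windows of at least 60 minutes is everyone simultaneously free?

0

Hiro → UTC: 02:00–08:00, 10:00–11:00.
Emeka → UTC: 10:30–11:00, 12:00–14:00, 16:00–17:00, 17:30–19:00.
Farrukh → UTC: 12:00–12:30, 13:00–13:30, 14:30–15:00, 20:00–20:30.
Priya → UTC: 15:00–15:30, 16:30–20:00.
Chen → UTC: 07:30–08:00, 08:30–12:30, 14:00–16:00.
Hiro ∩ Emeka: 10:30–11:00.
Hiro ∩ Emeka ∩ Farrukh: (none).
Hiro ∩ Emeka ∩ Farrukh ∩ Priya: (none).
Hiro ∩ Emeka ∩ Farrukh ∩ Priya ∩ Chen: (none).
Windows ≥ 60 min: (none).
That's 0 windows.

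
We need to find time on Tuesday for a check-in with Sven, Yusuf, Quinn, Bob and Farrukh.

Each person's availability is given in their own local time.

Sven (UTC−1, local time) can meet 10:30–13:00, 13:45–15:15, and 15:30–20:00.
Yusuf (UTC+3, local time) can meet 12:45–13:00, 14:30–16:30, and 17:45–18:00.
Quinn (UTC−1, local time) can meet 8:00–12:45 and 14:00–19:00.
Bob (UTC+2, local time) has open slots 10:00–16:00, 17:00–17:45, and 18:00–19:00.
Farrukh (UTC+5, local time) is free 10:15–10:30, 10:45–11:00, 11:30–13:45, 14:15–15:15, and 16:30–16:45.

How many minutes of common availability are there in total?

Sven → UTC: 11:30–14:00, 14:45–16:15, 16:30–21:00.
Yusuf → UTC: 09:45–10:00, 11:30–13:30, 14:45–15:00.
Quinn → UTC: 09:00–13:45, 15:00–20:00.
Bob → UTC: 08:00–14:00, 15:00–15:45, 16:00–17:00.
Farrukh → UTC: 05:15–05:30, 05:45–06:00, 06:30–08:45, 09:15–10:15, 11:30–11:45.
Sven ∩ Yusuf: 11:30–13:30, 14:45–15:00.
Sven ∩ Yusuf ∩ Quinn: 11:30–13:30.
Sven ∩ Yusuf ∩ Quinn ∩ Bob: 11:30–13:30.
Sven ∩ Yusuf ∩ Quinn ∩ Bob ∩ Farrukh: 11:30–11:45.
Total common minutes: 15.

15 minutes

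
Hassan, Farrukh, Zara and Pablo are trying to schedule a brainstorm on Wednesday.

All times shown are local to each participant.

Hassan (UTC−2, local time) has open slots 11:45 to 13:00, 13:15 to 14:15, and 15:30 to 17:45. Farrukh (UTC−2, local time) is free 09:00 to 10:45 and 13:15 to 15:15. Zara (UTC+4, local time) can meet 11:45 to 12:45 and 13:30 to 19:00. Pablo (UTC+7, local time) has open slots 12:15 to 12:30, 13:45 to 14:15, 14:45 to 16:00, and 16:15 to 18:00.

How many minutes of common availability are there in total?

Hassan → UTC: 13:45–15:00, 15:15–16:15, 17:30–19:45.
Farrukh → UTC: 11:00–12:45, 15:15–17:15.
Zara → UTC: 07:45–08:45, 09:30–15:00.
Pablo → UTC: 05:15–05:30, 06:45–07:15, 07:45–09:00, 09:15–11:00.
Hassan ∩ Farrukh: 15:15–16:15.
Hassan ∩ Farrukh ∩ Zara: (none).
Hassan ∩ Farrukh ∩ Zara ∩ Pablo: (none).
Total common minutes: 0.

0 minutes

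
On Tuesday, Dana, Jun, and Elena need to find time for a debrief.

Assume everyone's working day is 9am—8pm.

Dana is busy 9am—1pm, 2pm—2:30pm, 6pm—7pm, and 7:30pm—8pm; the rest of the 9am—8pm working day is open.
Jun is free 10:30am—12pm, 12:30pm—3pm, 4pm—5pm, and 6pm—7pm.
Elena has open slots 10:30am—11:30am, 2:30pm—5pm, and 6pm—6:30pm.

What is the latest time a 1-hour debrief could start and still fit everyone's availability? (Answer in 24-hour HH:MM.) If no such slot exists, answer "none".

16:00

Dana free within 09:00–20:00: 13:00–14:00, 14:30–18:00, 19:00–19:30.
Dana ∩ Jun: 13:00–14:00, 14:30–15:00, 16:00–17:00.
Dana ∩ Jun ∩ Elena: 14:30–15:00, 16:00–17:00.
Windows ≥ 60 min: 16:00–17:00.
Latest start in the last window 16:00–17:00 is 17:00 − 60 min = 16:00.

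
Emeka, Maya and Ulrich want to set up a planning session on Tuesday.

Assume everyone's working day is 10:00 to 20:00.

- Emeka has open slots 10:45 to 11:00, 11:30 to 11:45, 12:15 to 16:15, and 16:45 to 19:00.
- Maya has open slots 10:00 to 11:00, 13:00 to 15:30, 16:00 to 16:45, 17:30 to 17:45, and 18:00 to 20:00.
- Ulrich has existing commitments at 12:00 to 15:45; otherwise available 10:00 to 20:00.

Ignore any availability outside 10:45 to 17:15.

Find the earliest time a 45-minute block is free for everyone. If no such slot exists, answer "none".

none

Ulrich free within 10:00–20:00: 10:00–12:00, 15:45–20:00.
Emeka ∩ Maya: 10:45–11:00, 13:00–15:30, 16:00–16:15, 17:30–17:45, 18:00–19:00.
Emeka ∩ Maya ∩ Ulrich: 10:45–11:00, 16:00–16:15, 17:30–17:45, 18:00–19:00.
Restricted to 10:45–17:15: 10:45–11:00, 16:00–16:15.
Windows ≥ 45 min: (none).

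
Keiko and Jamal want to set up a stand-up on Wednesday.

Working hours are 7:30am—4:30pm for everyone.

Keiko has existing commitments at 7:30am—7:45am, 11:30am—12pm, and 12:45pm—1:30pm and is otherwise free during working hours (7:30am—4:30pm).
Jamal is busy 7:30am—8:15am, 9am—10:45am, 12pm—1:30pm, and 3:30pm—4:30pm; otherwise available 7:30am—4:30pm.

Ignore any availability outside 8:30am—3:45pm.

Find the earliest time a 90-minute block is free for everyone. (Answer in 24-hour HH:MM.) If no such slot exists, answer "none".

13:30

Keiko free within 07:30–16:30: 07:45–11:30, 12:00–12:45, 13:30–16:30.
Jamal free within 07:30–16:30: 08:15–09:00, 10:45–12:00, 13:30–15:30.
Keiko ∩ Jamal: 08:15–09:00, 10:45–11:30, 13:30–15:30.
Restricted to 08:30–15:45: 08:30–09:00, 10:45–11:30, 13:30–15:30.
Windows ≥ 90 min: 13:30–15:30.
Earliest such window starts at 13:30.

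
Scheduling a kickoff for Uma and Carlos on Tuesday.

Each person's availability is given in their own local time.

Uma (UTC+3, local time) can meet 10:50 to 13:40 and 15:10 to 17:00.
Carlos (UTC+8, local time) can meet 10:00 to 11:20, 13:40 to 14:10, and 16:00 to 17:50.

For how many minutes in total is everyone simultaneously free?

110 minutes

Uma → UTC: 07:50–10:40, 12:10–14:00.
Carlos → UTC: 02:00–03:20, 05:40–06:10, 08:00–09:50.
Uma ∩ Carlos: 08:00–09:50.
Total common minutes: 110.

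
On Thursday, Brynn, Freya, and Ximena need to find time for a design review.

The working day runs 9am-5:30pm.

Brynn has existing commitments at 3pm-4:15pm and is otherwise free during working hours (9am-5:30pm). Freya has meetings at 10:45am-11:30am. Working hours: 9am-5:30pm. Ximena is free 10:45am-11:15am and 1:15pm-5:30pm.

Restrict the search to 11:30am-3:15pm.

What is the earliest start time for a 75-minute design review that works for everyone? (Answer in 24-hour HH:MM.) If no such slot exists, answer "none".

13:15

Brynn free within 09:00–17:30: 09:00–15:00, 16:15–17:30.
Freya free within 09:00–17:30: 09:00–10:45, 11:30–17:30.
Brynn ∩ Freya: 09:00–10:45, 11:30–15:00, 16:15–17:30.
Brynn ∩ Freya ∩ Ximena: 13:15–15:00, 16:15–17:30.
Restricted to 11:30–15:15: 13:15–15:00.
Windows ≥ 75 min: 13:15–15:00.
Earliest such window starts at 13:15.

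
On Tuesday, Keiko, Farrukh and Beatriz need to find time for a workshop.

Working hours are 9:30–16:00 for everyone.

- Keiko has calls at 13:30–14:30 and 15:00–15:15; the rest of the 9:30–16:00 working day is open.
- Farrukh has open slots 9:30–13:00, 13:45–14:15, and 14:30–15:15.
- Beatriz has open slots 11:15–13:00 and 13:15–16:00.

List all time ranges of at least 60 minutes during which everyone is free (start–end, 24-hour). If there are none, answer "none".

11:15–13:00

Keiko free within 09:30–16:00: 09:30–13:30, 14:30–15:00, 15:15–16:00.
Keiko ∩ Farrukh: 09:30–13:00, 14:30–15:00.
Keiko ∩ Farrukh ∩ Beatriz: 11:15–13:00, 14:30–15:00.
Windows ≥ 60 min: 11:15–13:00.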